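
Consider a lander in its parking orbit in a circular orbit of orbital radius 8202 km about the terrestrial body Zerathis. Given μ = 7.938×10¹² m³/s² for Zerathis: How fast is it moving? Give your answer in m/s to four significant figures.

r = 8202 km = 8.202×10⁶ m.
For a circular orbit v = √(μ/r) = √(7.938×10¹² / 8.202×10⁶) = √(9.678×10⁵) = 983.8 m/s.

v ≈ 983.8 m/s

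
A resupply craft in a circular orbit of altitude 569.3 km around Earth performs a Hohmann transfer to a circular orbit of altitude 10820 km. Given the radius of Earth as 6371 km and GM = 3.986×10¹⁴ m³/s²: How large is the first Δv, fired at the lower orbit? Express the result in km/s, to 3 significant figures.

Δv ≈ 1.47 km/s

r₁ = 6371 + 569.3 = 6940.3 km = 6.9403×10⁶ m.
r₂ = 6371 + 10820 = 17191 km = 1.7191×10⁷ m.
Transfer ellipse a_t = (r₁ + r₂)/2 = 1.207×10⁷ m.
At r₁: circular v_c1 = √(μ/r₁) = 7578 m/s; transfer-perigee v_p = √[μ(2/r₁ − 1/a_t)] = 9046 m/s.
Δv₁ = v_p − v_c1 = 1468 m/s.
= 1.468 km/s.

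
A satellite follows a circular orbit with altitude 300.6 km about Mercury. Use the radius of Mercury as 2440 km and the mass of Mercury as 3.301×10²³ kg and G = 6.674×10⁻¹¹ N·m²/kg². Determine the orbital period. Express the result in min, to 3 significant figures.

T ≈ 101 min

μ = GM = 6.674×10⁻¹¹ × 3.301×10²³ = 2.203×10¹³ m³/s².
r = 2440 + 300.6 = 2740.6 km = 2.7406×10⁶ m.
Kepler's third law: T = 2π√(r³/μ) = 2π√((2.741×10⁶)³ / 2.203×10¹³).
r³/μ = 9.343×10⁵ s², so T = 2π × 9.666×10² = 6.073×10³ s.
Converting: 6.073×10³ s ÷ 60.00 = 101.2 min.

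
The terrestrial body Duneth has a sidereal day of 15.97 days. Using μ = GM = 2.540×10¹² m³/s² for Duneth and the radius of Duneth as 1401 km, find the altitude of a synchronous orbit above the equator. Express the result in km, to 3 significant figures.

T = 15.97 days = 1.380×10⁶ s.
A synchronous orbit has period T, so by Kepler's third law a = (μT²/4π²)^(1/3).
μT²/4π² = 2.540×10¹² × (1.380×10⁶)² / 39.48 = 1.225×10²³ m³.
a = 4.966×10⁷ m = 49663 km.
Altitude h = a − R = 49663 − 1401 = 48262 km.

h_sync ≈ 48300 km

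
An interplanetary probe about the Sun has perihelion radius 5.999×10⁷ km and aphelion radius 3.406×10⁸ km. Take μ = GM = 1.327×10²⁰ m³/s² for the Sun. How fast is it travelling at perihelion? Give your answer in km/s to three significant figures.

v ≈ 61.3 km/s

Semi-major axis a = (r_p + r_a)/2 = 2.0030×10⁸ km = 2.003×10¹¹ m.
Vis-viva: v² = μ(2/r − 1/a) = 1.327×10²⁰ × (3.334×10⁻¹¹ − 4.993×10⁻¹²) = 3.762×10⁹ m²/s².
v = 61330 m/s = 61.33 km/s.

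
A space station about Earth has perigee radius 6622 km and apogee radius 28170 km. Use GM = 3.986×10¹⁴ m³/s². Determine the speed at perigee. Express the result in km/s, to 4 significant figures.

Semi-major axis a = (r_p + r_a)/2 = 17396 km = 1.740×10⁷ m.
Vis-viva: v² = μ(2/r − 1/a) = 3.986×10¹⁴ × (3.020×10⁻⁷ − 5.748×10⁻⁸) = 9.747×10⁷ m²/s².
v = 9873 m/s = 9.873 km/s.

v ≈ 9.873 km/s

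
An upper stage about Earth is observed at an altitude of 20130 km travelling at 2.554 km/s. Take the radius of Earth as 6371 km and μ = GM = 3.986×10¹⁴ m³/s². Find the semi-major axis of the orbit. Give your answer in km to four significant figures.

a ≈ 16920 km

r = 6371 + 20130 = 26501 km = 2.650×10⁷ m.
Specific orbital energy ε = v²/2 − μ/r = (2554)²/2 − 3.986×10¹⁴/2.650×10⁷ = -1.178×10⁷ J/kg.
Since ε = −μ/(2a), a = −μ/(2ε) = 1.692×10⁷ m = 16919 km.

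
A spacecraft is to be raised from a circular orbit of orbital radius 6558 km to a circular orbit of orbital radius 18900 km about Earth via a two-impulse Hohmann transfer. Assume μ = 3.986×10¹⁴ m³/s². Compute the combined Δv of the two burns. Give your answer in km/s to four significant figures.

r₁ = 6558 km = 6.558×10⁶ m.
r₂ = 18900 km = 1.890×10⁷ m.
Transfer ellipse a_t = (r₁ + r₂)/2 = 1.273×10⁷ m.
At r₁: circular v_c1 = √(μ/r₁) = 7796 m/s; transfer-perigee v_p = √[μ(2/r₁ − 1/a_t)] = 9500 m/s.
Δv₁ = v_p − v_c1 = 1704 m/s.
At r₂: circular v_c2 = √(μ/r₂) = 4592 m/s; transfer-apogee v_a = √[μ(2/r₂ − 1/a_t)] = 3296 m/s.
Δv₂ = v_c2 − v_a = 1296 m/s.
Total Δv = Δv₁ + Δv₂ = 3000 m/s = 3.000 km/s.

Δv_total ≈ 3.000 km/s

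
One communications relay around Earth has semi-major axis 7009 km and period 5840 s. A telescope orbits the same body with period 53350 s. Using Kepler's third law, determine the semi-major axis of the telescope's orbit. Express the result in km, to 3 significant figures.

a₂ ≈ 30600 km

Kepler's third law: a³ ∝ T², so a₂ = a₁ (T₂/T₁)^(2/3).
T₂/T₁ = 9.135, (T₂/T₁)^(2/3) = 4.370.
a₂ = 7009 × 4.370 = 30630 km.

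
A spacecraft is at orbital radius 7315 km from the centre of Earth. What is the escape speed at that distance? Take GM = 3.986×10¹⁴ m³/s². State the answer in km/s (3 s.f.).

r = 7315 km = 7.315×10⁶ m.
Escape speed v_esc = √(2μ/r) = √(2 × 3.986×10¹⁴ / 7.315×10⁶) = √(1.090×10⁸) = 10440 m/s.
= 10.44 km/s.

v_esc ≈ 10.4 km/s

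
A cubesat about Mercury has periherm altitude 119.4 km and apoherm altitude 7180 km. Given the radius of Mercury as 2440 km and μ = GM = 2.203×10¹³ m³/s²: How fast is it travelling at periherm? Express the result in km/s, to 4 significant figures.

r_p = 2440 + 119.4 = 2559.4 km = 2.5594×10⁶ m.
r_a = 2440 + 7180 = 9620.0 km = 9.6200×10⁶ m.
Semi-major axis a = (r_p + r_a)/2 = 6089.7 km = 6.090×10⁶ m.
Vis-viva: v² = μ(2/r − 1/a) = 2.203×10¹³ × (7.814×10⁻⁷ − 1.642×10⁻⁷) = 1.360×10⁷ m²/s².
v = 3687 m/s = 3.687 km/s.

v ≈ 3.687 km/s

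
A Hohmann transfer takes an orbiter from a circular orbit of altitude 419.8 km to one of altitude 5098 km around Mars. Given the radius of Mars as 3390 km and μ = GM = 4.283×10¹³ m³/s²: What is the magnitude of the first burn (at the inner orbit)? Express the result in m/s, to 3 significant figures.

Δv ≈ 586 m/s

r₁ = 3390 + 419.8 = 3809.8 km = 3.8098×10⁶ m.
r₂ = 3390 + 5098 = 8488.0 km = 8.4880×10⁶ m.
Transfer ellipse a_t = (r₁ + r₂)/2 = 6.149×10⁶ m.
At r₁: circular v_c1 = √(μ/r₁) = 3353 m/s; transfer-periapsis v_p = √[μ(2/r₁ − 1/a_t)] = 3939 m/s.
Δv₁ = v_p − v_c1 = 586.5 m/s.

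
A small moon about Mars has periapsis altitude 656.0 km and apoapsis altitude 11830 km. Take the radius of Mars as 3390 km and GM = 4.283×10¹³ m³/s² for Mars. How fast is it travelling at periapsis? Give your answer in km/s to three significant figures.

v ≈ 4.09 km/s

r_p = 3390 + 656.0 = 4046.0 km = 4.0460×10⁶ m.
r_a = 3390 + 11830 = 15220 km = 1.5220×10⁷ m.
Semi-major axis a = (r_p + r_a)/2 = 9633.0 km = 9.633×10⁶ m.
Vis-viva: v² = μ(2/r − 1/a) = 4.283×10¹³ × (4.943×10⁻⁷ − 1.038×10⁻⁷) = 1.673×10⁷ m²/s².
v = 4090 m/s = 4.090 km/s.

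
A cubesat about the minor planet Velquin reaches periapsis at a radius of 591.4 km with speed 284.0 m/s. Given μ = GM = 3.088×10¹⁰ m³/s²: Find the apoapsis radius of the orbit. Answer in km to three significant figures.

r_p = 5.914×10⁵ m.
Specific energy ε = v²/2 − μ/r = -1.189×10⁴ J/kg, so a = −μ/(2ε) = 1.299×10⁶ m.
The apsides satisfy r_p + r_a = 2a, so the apoapsis radius is 2a − r_p = 2.006×10⁶ m = 2006.4 km.

apoapsis radius ≈ 2010 km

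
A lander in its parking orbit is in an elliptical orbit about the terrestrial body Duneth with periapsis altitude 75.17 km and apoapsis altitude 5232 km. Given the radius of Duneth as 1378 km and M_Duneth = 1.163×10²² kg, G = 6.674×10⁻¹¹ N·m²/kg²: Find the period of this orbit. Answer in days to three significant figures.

T ≈ 0.668 days

μ = GM = 6.674×10⁻¹¹ × 1.163×10²² = 7.762×10¹¹ m³/s².
r_p = 1378 + 75.17 = 1453.2 km = 1.4532×10⁶ m.
r_a = 1378 + 5232 = 6610.0 km = 6.6100×10⁶ m.
Semi-major axis a = (r_p + r_a)/2 = (1453.2 + 6610.0)/2 = 4031.6 km = 4.032×10⁶ m.
By Kepler's third law T = 2π√(a³/μ) = 2π × 9.188×10³ = 5.773×10⁴ s.
= 0.6682 days.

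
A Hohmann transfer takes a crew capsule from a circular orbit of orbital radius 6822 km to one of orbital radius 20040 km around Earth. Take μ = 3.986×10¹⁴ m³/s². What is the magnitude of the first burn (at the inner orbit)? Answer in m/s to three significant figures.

r₁ = 6822 km = 6.822×10⁶ m.
r₂ = 20040 km = 2.004×10⁷ m.
Transfer ellipse a_t = (r₁ + r₂)/2 = 1.343×10⁷ m.
At r₁: circular v_c1 = √(μ/r₁) = 7644 m/s; transfer-perigee v_p = √[μ(2/r₁ − 1/a_t)] = 9337 m/s.
Δv₁ = v_p − v_c1 = 1693 m/s.

Δv ≈ 1690 m/s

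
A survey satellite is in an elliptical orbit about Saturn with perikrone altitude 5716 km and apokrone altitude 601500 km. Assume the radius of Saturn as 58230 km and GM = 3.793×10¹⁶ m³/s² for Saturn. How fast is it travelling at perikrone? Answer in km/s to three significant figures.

r_p = 58230 + 5716 = 63946 km = 6.3946×10⁷ m.
r_a = 58230 + 601500 = 659730 km = 6.5973×10⁸ m.
Semi-major axis a = (r_p + r_a)/2 = 3.6184×10⁵ km = 3.618×10⁸ m.
Vis-viva: v² = μ(2/r − 1/a) = 3.793×10¹⁶ × (3.128×10⁻⁸ − 2.764×10⁻⁹) = 1.081×10⁹ m²/s².
v = 32890 m/s = 32.89 km/s.

v ≈ 32.9 km/s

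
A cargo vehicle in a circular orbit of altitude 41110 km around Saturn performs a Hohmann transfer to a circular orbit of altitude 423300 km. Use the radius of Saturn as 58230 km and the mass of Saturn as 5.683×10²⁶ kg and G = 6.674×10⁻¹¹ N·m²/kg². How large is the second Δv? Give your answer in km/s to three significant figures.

Δv ≈ 3.68 km/s

μ = GM = 6.674×10⁻¹¹ × 5.683×10²⁶ = 3.793×10¹⁶ m³/s².
r₁ = 58230 + 41110 = 99340 km = 9.9340×10⁷ m.
r₂ = 58230 + 423300 = 481530 km = 4.8153×10⁸ m.
Transfer ellipse a_t = (r₁ + r₂)/2 = 2.904×10⁸ m.
At r₁: circular v_c1 = √(μ/r₁) = 19540 m/s; transfer-perikrone v_p = √[μ(2/r₁ − 1/a_t)] = 25160 m/s.
At r₂: circular v_c2 = √(μ/r₂) = 8875 m/s; transfer-apokrone v_a = √[μ(2/r₂ − 1/a_t)] = 5190 m/s.
Δv₂ = v_c2 − v_a = 3685 m/s.
= 3.685 km/s.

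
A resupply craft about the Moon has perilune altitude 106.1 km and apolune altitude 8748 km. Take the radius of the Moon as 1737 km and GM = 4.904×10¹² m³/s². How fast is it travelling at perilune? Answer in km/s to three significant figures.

v ≈ 2.13 km/s

r_p = 1737 + 106.1 = 1843.1 km = 1.8431×10⁶ m.
r_a = 1737 + 8748 = 10485 km = 1.0485×10⁷ m.
Semi-major axis a = (r_p + r_a)/2 = 6164.1 km = 6.164×10⁶ m.
Vis-viva: v² = μ(2/r − 1/a) = 4.904×10¹² × (1.085×10⁻⁶ − 1.622×10⁻⁷) = 4.526×10⁶ m²/s².
v = 2127 m/s = 2.127 km/s.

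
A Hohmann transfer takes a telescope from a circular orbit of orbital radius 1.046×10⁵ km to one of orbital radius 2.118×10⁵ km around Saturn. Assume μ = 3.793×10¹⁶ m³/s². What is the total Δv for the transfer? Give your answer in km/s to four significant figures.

r₁ = 1.046×10⁵ km = 1.046×10⁸ m.
r₂ = 2.118×10⁵ km = 2.118×10⁸ m.
Transfer ellipse a_t = (r₁ + r₂)/2 = 1.582×10⁸ m.
At r₁: circular v_c1 = √(μ/r₁) = 19040 m/s; transfer-perikrone v_p = √[μ(2/r₁ − 1/a_t)] = 22030 m/s.
Δv₁ = v_p − v_c1 = 2991 m/s.
At r₂: circular v_c2 = √(μ/r₂) = 13380 m/s; transfer-apokrone v_a = √[μ(2/r₂ − 1/a_t)] = 10880 m/s.
Δv₂ = v_c2 − v_a = 2501 m/s.
Total Δv = Δv₁ + Δv₂ = 5492 m/s = 5.492 km/s.

Δv_total ≈ 5.492 km/s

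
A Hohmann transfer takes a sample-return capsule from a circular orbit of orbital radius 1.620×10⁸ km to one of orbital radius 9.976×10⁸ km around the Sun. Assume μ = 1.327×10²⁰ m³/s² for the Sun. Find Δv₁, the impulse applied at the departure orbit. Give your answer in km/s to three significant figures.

r₁ = 1.620×10⁸ km = 1.620×10¹¹ m.
r₂ = 9.976×10⁸ km = 9.976×10¹¹ m.
Transfer ellipse a_t = (r₁ + r₂)/2 = 5.798×10¹¹ m.
At r₁: circular v_c1 = √(μ/r₁) = 28620 m/s; transfer-perihelion v_p = √[μ(2/r₁ − 1/a_t)] = 37540 m/s.
Δv₁ = v_p − v_c1 = 8921 m/s.
= 8.921 km/s.

Δv ≈ 8.92 km/s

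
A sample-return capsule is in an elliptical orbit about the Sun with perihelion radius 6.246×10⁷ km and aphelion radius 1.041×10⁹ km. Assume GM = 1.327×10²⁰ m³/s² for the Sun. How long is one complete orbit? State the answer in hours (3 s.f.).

Semi-major axis a = (r_p + r_a)/2 = (6.2460×10⁷ + 1.0410×10⁹)/2 = 5.5173×10⁸ km = 5.517×10¹¹ m.
By Kepler's third law T = 2π√(a³/μ) = 2π × 3.558×10⁷ = 2.235×10⁸ s.
= 62090 hours.

T ≈ 62100 hours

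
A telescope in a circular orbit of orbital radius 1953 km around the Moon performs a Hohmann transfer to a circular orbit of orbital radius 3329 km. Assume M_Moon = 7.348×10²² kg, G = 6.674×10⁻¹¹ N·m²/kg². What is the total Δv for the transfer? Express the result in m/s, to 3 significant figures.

Δv_total ≈ 364 m/s

μ = GM = 6.674×10⁻¹¹ × 7.348×10²² = 4.904×10¹² m³/s².
r₁ = 1953 km = 1.953×10⁶ m.
r₂ = 3329 km = 3.329×10⁶ m.
Transfer ellipse a_t = (r₁ + r₂)/2 = 2.641×10⁶ m.
At r₁: circular v_c1 = √(μ/r₁) = 1585 m/s; transfer-perilune v_p = √[μ(2/r₁ − 1/a_t)] = 1779 m/s.
Δv₁ = v_p − v_c1 = 194.5 m/s.
At r₂: circular v_c2 = √(μ/r₂) = 1214 m/s; transfer-apolune v_a = √[μ(2/r₂ − 1/a_t)] = 1044 m/s.
Δv₂ = v_c2 − v_a = 170.0 m/s.
Total Δv = Δv₁ + Δv₂ = 364.5 m/s.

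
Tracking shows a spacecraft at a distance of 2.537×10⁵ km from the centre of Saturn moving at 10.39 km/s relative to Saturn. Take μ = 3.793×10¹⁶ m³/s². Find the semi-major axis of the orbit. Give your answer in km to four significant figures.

a ≈ 1.985×10⁵ km

r = 2.537×10⁸ m.
Specific orbital energy ε = v²/2 − μ/r = (10390)²/2 − 3.793×10¹⁶/2.537×10⁸ = -9.553×10⁷ J/kg.
Since ε = −μ/(2a), a = −μ/(2ε) = 1.985×10⁸ m = 1.9852×10⁵ km.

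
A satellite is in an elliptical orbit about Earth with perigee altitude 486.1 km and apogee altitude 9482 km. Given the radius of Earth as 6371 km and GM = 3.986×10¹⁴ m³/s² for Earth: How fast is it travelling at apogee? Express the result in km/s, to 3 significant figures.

v ≈ 3.90 km/s

r_p = 6371 + 486.1 = 6857.1 km = 6.8571×10⁶ m.
r_a = 6371 + 9482 = 15853 km = 1.5853×10⁷ m.
Semi-major axis a = (r_p + r_a)/2 = 11355 km = 1.136×10⁷ m.
Vis-viva: v² = μ(2/r − 1/a) = 3.986×10¹⁴ × (1.262×10⁻⁷ − 8.807×10⁻⁸) = 1.518×10⁷ m²/s².
v = 3897 m/s = 3.897 km/s.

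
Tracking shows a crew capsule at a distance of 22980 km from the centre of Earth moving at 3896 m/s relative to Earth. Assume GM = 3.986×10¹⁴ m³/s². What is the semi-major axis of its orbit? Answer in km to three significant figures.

r = 2.298×10⁷ m.
Vis-viva rearranged: 1/a = 2/r − v²/μ = 8.703×10⁻⁸ − 3.808×10⁻⁸ = 4.895×10⁻⁸ m⁻¹.
a = 2.043×10⁷ m = 20428 km.

a ≈ 20400 km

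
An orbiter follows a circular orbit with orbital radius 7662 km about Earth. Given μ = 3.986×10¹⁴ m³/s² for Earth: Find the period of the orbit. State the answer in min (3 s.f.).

T ≈ 111 min

r = 7662 km = 7.662×10⁶ m.
Kepler's third law: T = 2π√(r³/μ) = 2π√((7.662×10⁶)³ / 3.986×10¹⁴).
r³/μ = 1.128×10⁶ s², so T = 2π × 1.062×10³ = 6.675×10³ s.
Converting: 6.675×10³ s ÷ 60.00 = 111.2 min.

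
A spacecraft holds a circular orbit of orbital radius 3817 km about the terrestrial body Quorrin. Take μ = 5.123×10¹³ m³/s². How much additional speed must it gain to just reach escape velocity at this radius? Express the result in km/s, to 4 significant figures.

r = 3817 km = 3.817×10⁶ m.
Circular speed v_c = √(μ/r) = 3664 m/s.
Escape speed v_esc = √(2μ/r) = √2 × v_c = 5181 m/s.
Δv = v_esc − v_c = 1517 m/s = 1.517 km/s.

Δv ≈ 1.517 km/s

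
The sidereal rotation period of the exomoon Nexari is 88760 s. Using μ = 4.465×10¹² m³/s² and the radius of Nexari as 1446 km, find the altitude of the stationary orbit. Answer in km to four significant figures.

h_sync ≈ 8177 km

A synchronous orbit has period T, so by Kepler's third law a = (μT²/4π²)^(1/3).
μT²/4π² = 4.465×10¹² × (8.876×10⁴)² / 39.48 = 8.910×10²⁰ m³.
a = 9.623×10⁶ m = 9622.7 km.
Altitude h = a − R = 9622.7 − 1446 = 8176.7 km.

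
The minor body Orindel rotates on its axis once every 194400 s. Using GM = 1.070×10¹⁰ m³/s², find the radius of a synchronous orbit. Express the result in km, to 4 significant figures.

r_sync ≈ 2172 km

A synchronous orbit has period T, so by Kepler's third law a = (μT²/4π²)^(1/3).
μT²/4π² = 1.070×10¹⁰ × (1.944×10⁵)² / 39.48 = 1.024×10¹⁹ m³.
a = 2.172×10⁶ m = 2171.7 km.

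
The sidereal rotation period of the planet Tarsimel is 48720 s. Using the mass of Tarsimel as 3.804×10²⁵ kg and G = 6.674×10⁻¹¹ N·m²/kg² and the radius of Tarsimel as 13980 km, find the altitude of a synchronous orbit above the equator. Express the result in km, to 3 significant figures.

h_sync ≈ 39500 km

μ = GM = 6.674×10⁻¹¹ × 3.804×10²⁵ = 2.539×10¹⁵ m³/s².
A synchronous orbit has period T, so by Kepler's third law a = (μT²/4π²)^(1/3).
μT²/4π² = 2.539×10¹⁵ × (4.872×10⁴)² / 39.48 = 1.526×10²³ m³.
a = 5.344×10⁷ m = 53443 km.
Altitude h = a − R = 53443 − 13980 = 39463 km.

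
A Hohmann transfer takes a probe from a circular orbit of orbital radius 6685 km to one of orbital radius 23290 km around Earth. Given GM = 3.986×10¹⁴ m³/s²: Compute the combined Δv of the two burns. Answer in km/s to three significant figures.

Δv_total ≈ 3.28 km/s

r₁ = 6685 km = 6.685×10⁶ m.
r₂ = 23290 km = 2.329×10⁷ m.
Transfer ellipse a_t = (r₁ + r₂)/2 = 1.499×10⁷ m.
At r₁: circular v_c1 = √(μ/r₁) = 7722 m/s; transfer-perigee v_p = √[μ(2/r₁ − 1/a_t)] = 9626 m/s.
Δv₁ = v_p − v_c1 = 1904 m/s.
At r₂: circular v_c2 = √(μ/r₂) = 4137 m/s; transfer-apogee v_a = √[μ(2/r₂ − 1/a_t)] = 2763 m/s.
Δv₂ = v_c2 − v_a = 1374 m/s.
Total Δv = Δv₁ + Δv₂ = 3278 m/s = 3.278 km/s.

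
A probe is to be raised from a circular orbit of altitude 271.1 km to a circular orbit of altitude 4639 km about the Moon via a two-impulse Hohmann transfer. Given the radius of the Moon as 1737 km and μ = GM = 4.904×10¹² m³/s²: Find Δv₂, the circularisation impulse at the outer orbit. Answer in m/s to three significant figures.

r₁ = 1737 + 271.1 = 2008.1 km = 2.0081×10⁶ m.
r₂ = 1737 + 4639 = 6376.0 km = 6.3760×10⁶ m.
Transfer ellipse a_t = (r₁ + r₂)/2 = 4.192×10⁶ m.
At r₁: circular v_c1 = √(μ/r₁) = 1563 m/s; transfer-perilune v_p = √[μ(2/r₁ − 1/a_t)] = 1927 m/s.
At r₂: circular v_c2 = √(μ/r₂) = 877.0 m/s; transfer-apolune v_a = √[μ(2/r₂ − 1/a_t)] = 607.0 m/s.
Δv₂ = v_c2 − v_a = 270.0 m/s.

Δv ≈ 270 m/s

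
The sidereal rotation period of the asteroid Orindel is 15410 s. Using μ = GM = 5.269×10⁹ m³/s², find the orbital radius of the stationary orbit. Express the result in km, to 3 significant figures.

A synchronous orbit has period T, so by Kepler's third law a = (μT²/4π²)^(1/3).
μT²/4π² = 5.269×10⁹ × (1.541×10⁴)² / 39.48 = 3.169×10¹⁶ m³.
a = 3.165×10⁵ m = 316.46 km.

r_sync ≈ 316 km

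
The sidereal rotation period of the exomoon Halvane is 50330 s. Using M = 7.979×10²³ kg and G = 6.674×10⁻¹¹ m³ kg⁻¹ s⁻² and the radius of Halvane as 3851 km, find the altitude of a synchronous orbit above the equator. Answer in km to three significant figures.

μ = GM = 6.674×10⁻¹¹ × 7.979×10²³ = 5.325×10¹³ m³/s².
A synchronous orbit has period T, so by Kepler's third law a = (μT²/4π²)^(1/3).
μT²/4π² = 5.325×10¹³ × (5.033×10⁴)² / 39.48 = 3.417×10²¹ m³.
a = 1.506×10⁷ m = 15062 km.
Altitude h = a − R = 15062 − 3851 = 11211 km.

h_sync ≈ 11200 km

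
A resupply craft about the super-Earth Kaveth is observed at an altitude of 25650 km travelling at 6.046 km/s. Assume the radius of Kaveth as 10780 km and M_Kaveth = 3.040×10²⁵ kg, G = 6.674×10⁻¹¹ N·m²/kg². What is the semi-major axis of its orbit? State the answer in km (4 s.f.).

μ = GM = 6.674×10⁻¹¹ × 3.040×10²⁵ = 2.029×10¹⁵ m³/s².
r = 10780 + 25650 = 36430 km = 3.643×10⁷ m.
Specific orbital energy ε = v²/2 − μ/r = (6046)²/2 − 2.029×10¹⁵/3.643×10⁷ = -3.742×10⁷ J/kg.
Since ε = −μ/(2a), a = −μ/(2ε) = 2.711×10⁷ m = 27113 km.

a ≈ 27110 km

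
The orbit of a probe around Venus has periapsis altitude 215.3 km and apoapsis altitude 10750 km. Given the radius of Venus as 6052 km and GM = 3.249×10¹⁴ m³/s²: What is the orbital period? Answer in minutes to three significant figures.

T ≈ 228 minutes

r_p = 6052 + 215.3 = 6267.3 km = 6.2673×10⁶ m.
r_a = 6052 + 10750 = 16802 km = 1.6802×10⁷ m.
Semi-major axis a = (r_p + r_a)/2 = (6267.3 + 16802)/2 = 11535 km = 1.153×10⁷ m.
By Kepler's third law T = 2π√(a³/μ) = 2π × 2.173×10³ = 1.366×10⁴ s.
= 227.6 minutes.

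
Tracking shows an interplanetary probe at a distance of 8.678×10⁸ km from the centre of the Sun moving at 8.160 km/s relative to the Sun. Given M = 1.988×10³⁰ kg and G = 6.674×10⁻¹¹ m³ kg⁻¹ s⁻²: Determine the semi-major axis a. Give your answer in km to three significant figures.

a ≈ 5.55×10⁸ km

μ = GM = 6.674×10⁻¹¹ × 1.988×10³⁰ = 1.327×10²⁰ m³/s².
r = 8.678×10¹¹ m.
Specific orbital energy ε = v²/2 − μ/r = (8160)²/2 − 1.327×10²⁰/8.678×10¹¹ = -1.196×10⁸ J/kg.
Since ε = −μ/(2a), a = −μ/(2ε) = 5.547×10¹¹ m = 5.5469×10⁸ km.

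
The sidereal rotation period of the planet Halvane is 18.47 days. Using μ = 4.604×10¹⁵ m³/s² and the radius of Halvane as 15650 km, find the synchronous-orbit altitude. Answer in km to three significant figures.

T = 18.47 days = 1.596×10⁶ s.
A synchronous orbit has period T, so by Kepler's third law a = (μT²/4π²)^(1/3).
μT²/4π² = 4.604×10¹⁵ × (1.596×10⁶)² / 39.48 = 2.970×10²⁶ m³.
a = 6.672×10⁸ m = 6.6718×10⁵ km.
Altitude h = a − R = 6.6718×10⁵ − 15650 = 6.5153×10⁵ km.

h_sync ≈ 6.52×10⁵ km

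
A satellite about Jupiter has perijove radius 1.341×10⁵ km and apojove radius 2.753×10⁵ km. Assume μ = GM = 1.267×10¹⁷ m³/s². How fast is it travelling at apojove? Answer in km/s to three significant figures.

Semi-major axis a = (r_p + r_a)/2 = 2.0470×10⁵ km = 2.047×10⁸ m.
Vis-viva: v² = μ(2/r − 1/a) = 1.267×10¹⁷ × (7.265×10⁻⁹ − 4.885×10⁻⁹) = 3.015×10⁸ m²/s².
v = 17360 m/s = 17.36 km/s.

v ≈ 17.4 km/s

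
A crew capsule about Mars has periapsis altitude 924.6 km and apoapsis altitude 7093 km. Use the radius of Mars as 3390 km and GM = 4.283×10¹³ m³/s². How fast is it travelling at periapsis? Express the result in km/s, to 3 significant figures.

r_p = 3390 + 924.6 = 4314.6 km = 4.3146×10⁶ m.
r_a = 3390 + 7093 = 10483 km = 1.0483×10⁷ m.
Semi-major axis a = (r_p + r_a)/2 = 7398.8 km = 7.399×10⁶ m.
Vis-viva: v² = μ(2/r − 1/a) = 4.283×10¹³ × (4.635×10⁻⁷ − 1.352×10⁻⁷) = 1.406×10⁷ m²/s².
v = 3750 m/s = 3.750 km/s.

v ≈ 3.75 km/s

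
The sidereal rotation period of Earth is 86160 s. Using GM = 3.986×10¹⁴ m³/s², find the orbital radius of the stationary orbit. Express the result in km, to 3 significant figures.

r_sync ≈ 42200 km

A synchronous orbit has period T, so by Kepler's third law a = (μT²/4π²)^(1/3).
μT²/4π² = 3.986×10¹⁴ × (8.616×10⁴)² / 39.48 = 7.495×10²² m³.
a = 4.216×10⁷ m = 42163 km.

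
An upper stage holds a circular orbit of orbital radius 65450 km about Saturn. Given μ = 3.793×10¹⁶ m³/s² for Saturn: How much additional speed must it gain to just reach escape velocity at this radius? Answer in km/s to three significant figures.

r = 65450 km = 6.545×10⁷ m.
Circular speed v_c = √(μ/r) = 24070 m/s.
Escape speed v_esc = √(2μ/r) = √2 × v_c = 34040 m/s.
Δv = v_esc − v_c = 9972 m/s = 9.972 km/s.

Δv ≈ 9.97 km/s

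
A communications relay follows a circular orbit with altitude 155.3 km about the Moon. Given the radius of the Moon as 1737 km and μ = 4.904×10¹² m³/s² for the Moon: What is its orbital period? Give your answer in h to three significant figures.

T ≈ 2.05 h

r = 1737 + 155.3 = 1892.3 km = 1.8923×10⁶ m.
Kepler's third law: T = 2π√(r³/μ) = 2π√((1.892×10⁶)³ / 4.904×10¹²).
r³/μ = 1.382×10⁶ s², so T = 2π × 1.175×10³ = 7.386×10³ s.
Converting: 7.386×10³ s ÷ 3600 = 2.052 h.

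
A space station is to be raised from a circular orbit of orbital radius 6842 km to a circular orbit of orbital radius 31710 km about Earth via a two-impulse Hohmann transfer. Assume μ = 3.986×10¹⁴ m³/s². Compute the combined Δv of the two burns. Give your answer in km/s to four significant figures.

r₁ = 6842 km = 6.842×10⁶ m.
r₂ = 31710 km = 3.171×10⁷ m.
Transfer ellipse a_t = (r₁ + r₂)/2 = 1.928×10⁷ m.
At r₁: circular v_c1 = √(μ/r₁) = 7633 m/s; transfer-perigee v_p = √[μ(2/r₁ − 1/a_t)] = 9790 m/s.
Δv₁ = v_p − v_c1 = 2157 m/s.
At r₂: circular v_c2 = √(μ/r₂) = 3545 m/s; transfer-apogee v_a = √[μ(2/r₂ − 1/a_t)] = 2112 m/s.
Δv₂ = v_c2 − v_a = 1433 m/s.
Total Δv = Δv₁ + Δv₂ = 3590 m/s = 3.590 km/s.

Δv_total ≈ 3.590 km/s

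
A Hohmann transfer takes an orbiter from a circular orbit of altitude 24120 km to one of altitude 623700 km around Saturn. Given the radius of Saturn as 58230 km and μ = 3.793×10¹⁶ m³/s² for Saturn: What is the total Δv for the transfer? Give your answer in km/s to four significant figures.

Δv_total ≈ 11.20 km/s

r₁ = 58230 + 24120 = 82350 km = 8.2350×10⁷ m.
r₂ = 58230 + 623700 = 681930 km = 6.8193×10⁸ m.
Transfer ellipse a_t = (r₁ + r₂)/2 = 3.821×10⁸ m.
At r₁: circular v_c1 = √(μ/r₁) = 21460 m/s; transfer-perikrone v_p = √[μ(2/r₁ − 1/a_t)] = 28670 m/s.
Δv₁ = v_p − v_c1 = 7208 m/s.
At r₂: circular v_c2 = √(μ/r₂) = 7458 m/s; transfer-apokrone v_a = √[μ(2/r₂ − 1/a_t)] = 3462 m/s.
Δv₂ = v_c2 − v_a = 3996 m/s.
Total Δv = Δv₁ + Δv₂ = 11200 m/s = 11.20 km/s.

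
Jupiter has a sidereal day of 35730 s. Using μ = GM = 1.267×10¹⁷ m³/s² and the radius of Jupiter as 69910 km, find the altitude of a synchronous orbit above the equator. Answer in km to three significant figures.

h_sync ≈ 90100 km

A synchronous orbit has period T, so by Kepler's third law a = (μT²/4π²)^(1/3).
μT²/4π² = 1.267×10¹⁷ × (3.573×10⁴)² / 39.48 = 4.097×10²⁴ m³.
a = 1.600×10⁸ m = 1.6002×10⁵ km.
Altitude h = a − R = 1.6002×10⁵ − 69910 = 90105 km.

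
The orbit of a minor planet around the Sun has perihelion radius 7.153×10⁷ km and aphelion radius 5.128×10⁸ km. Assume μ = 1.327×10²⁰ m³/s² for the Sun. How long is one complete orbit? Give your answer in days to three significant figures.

T ≈ 997 days

Semi-major axis a = (r_p + r_a)/2 = (7.1530×10⁷ + 5.1280×10⁸)/2 = 2.9216×10⁸ km = 2.922×10¹¹ m.
By Kepler's third law T = 2π√(a³/μ) = 2π × 1.371×10⁷ = 8.614×10⁷ s.
= 996.9 days.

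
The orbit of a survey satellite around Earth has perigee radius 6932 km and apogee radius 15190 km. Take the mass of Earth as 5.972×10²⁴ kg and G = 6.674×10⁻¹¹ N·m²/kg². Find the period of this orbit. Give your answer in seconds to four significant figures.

μ = GM = 6.674×10⁻¹¹ × 5.972×10²⁴ = 3.986×10¹⁴ m³/s².
Semi-major axis a = (r_p + r_a)/2 = (6932.0 + 15190)/2 = 11061 km = 1.106×10⁷ m.
By Kepler's third law T = 2π√(a³/μ) = 2π × 1.843×10³ = 1.158×10⁴ s.

T ≈ 11580 seconds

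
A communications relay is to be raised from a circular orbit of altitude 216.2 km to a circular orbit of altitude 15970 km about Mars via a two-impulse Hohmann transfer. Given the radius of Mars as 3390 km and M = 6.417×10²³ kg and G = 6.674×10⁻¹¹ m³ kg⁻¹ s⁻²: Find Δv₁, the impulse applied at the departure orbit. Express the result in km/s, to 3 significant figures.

μ = GM = 6.674×10⁻¹¹ × 6.417×10²³ = 4.283×10¹³ m³/s².
r₁ = 3390 + 216.2 = 3606.2 km = 3.6062×10⁶ m.
r₂ = 3390 + 15970 = 19360 km = 1.9360×10⁷ m.
Transfer ellipse a_t = (r₁ + r₂)/2 = 1.148×10⁷ m.
At r₁: circular v_c1 = √(μ/r₁) = 3446 m/s; transfer-periapsis v_p = √[μ(2/r₁ − 1/a_t)] = 4475 m/s.
Δv₁ = v_p − v_c1 = 1028 m/s.
= 1.028 km/s.

Δv ≈ 1.03 km/s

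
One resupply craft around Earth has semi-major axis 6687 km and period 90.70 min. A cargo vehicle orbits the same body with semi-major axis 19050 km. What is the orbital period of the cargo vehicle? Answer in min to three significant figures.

T₂ ≈ 436 min

Kepler's third law: T² ∝ a³, so T₂ = T₁ (a₂/a₁)^(3/2).
a₂/a₁ = 2.849, (a₂/a₁)^(3/2) = 4.808.
T₂ = 90.70 × 4.808 = 436.1 min.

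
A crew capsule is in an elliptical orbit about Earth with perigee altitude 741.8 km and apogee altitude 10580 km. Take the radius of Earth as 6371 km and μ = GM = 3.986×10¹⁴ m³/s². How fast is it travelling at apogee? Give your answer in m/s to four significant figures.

v ≈ 3728 m/s

r_p = 6371 + 741.8 = 7112.8 km = 7.1128×10⁶ m.
r_a = 6371 + 10580 = 16951 km = 1.6951×10⁷ m.
Semi-major axis a = (r_p + r_a)/2 = 12032 km = 1.203×10⁷ m.
Vis-viva: v² = μ(2/r − 1/a) = 3.986×10¹⁴ × (1.180×10⁻⁷ − 8.311×10⁻⁸) = 1.390×10⁷ m²/s².
v = 3728 m/s.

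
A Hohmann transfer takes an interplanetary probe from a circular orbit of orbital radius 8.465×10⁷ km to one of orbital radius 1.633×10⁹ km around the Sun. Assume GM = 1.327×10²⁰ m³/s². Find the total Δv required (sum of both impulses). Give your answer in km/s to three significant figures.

r₁ = 8.465×10⁷ km = 8.465×10¹⁰ m.
r₂ = 1.633×10⁹ km = 1.633×10¹² m.
Transfer ellipse a_t = (r₁ + r₂)/2 = 8.588×10¹¹ m.
At r₁: circular v_c1 = √(μ/r₁) = 39590 m/s; transfer-perihelion v_p = √[μ(2/r₁ − 1/a_t)] = 54600 m/s.
Δv₁ = v_p − v_c1 = 15000 m/s.
At r₂: circular v_c2 = √(μ/r₂) = 9015 m/s; transfer-aphelion v_a = √[μ(2/r₂ − 1/a_t)] = 2830 m/s.
Δv₂ = v_c2 − v_a = 6184 m/s.
Total Δv = Δv₁ + Δv₂ = 21190 m/s = 21.19 km/s.

Δv_total ≈ 21.2 km/s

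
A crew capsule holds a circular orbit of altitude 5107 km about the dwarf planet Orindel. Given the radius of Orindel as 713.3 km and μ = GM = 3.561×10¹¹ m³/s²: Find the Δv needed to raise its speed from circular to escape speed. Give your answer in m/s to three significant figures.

r = 713.3 + 5107 = 5820.3 km = 5.8203×10⁶ m.
Circular speed v_c = √(μ/r) = 247.4 m/s.
Escape speed v_esc = √(2μ/r) = √2 × v_c = 349.8 m/s.
Δv = v_esc − v_c = 102.5 m/s.

Δv ≈ 102 m/s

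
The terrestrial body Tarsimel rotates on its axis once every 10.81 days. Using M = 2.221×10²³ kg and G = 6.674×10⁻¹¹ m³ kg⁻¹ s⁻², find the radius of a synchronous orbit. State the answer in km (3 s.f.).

μ = GM = 6.674×10⁻¹¹ × 2.221×10²³ = 1.482×10¹³ m³/s².
T = 10.81 days = 9.340×10⁵ s.
A synchronous orbit has period T, so by Kepler's third law a = (μT²/4π²)^(1/3).
μT²/4π² = 1.482×10¹³ × (9.340×10⁵)² / 39.48 = 3.275×10²³ m³.
a = 6.893×10⁷ m = 68932 km.

r_sync ≈ 68900 km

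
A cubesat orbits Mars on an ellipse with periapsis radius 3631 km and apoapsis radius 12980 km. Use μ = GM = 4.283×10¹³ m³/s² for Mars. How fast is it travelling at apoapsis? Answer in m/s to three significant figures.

Semi-major axis a = (r_p + r_a)/2 = 8305.5 km = 8.306×10⁶ m.
Vis-viva: v² = μ(2/r − 1/a) = 4.283×10¹³ × (1.541×10⁻⁷ − 1.204×10⁻⁷) = 1.443×10⁶ m²/s².
v = 1201 m/s.

v ≈ 1200 m/s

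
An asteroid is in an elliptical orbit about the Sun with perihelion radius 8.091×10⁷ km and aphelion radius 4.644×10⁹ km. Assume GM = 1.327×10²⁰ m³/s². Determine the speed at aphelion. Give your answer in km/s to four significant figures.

Semi-major axis a = (r_p + r_a)/2 = 2.3625×10⁹ km = 2.362×10¹² m.
Vis-viva: v² = μ(2/r − 1/a) = 1.327×10²⁰ × (4.307×10⁻¹³ − 4.233×10⁻¹³) = 9.786×10⁵ m²/s².
v = 989.3 m/s = 0.9893 km/s.

v ≈ 0.9893 km/s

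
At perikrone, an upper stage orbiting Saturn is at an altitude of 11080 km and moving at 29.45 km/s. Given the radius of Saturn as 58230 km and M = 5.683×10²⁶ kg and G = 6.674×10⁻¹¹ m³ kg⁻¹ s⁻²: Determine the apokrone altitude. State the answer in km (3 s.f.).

μ = GM = 6.674×10⁻¹¹ × 5.683×10²⁶ = 3.793×10¹⁶ m³/s².
r_p = 58230 + 11080 = 69310 km = 6.931×10⁷ m.
Specific energy ε = v²/2 − μ/r = -1.136×10⁸ J/kg, so a = −μ/(2ε) = 1.670×10⁸ m.
The apsides satisfy r_p + r_a = 2a, so the apokrone radius is 2a − r_p = 2.646×10⁸ m = 2.6464×10⁵ km.
Apokrone altitude = 2.6464×10⁵ − 58230 = 2.0641×10⁵ km.

apokrone altitude ≈ 2.06×10⁵ km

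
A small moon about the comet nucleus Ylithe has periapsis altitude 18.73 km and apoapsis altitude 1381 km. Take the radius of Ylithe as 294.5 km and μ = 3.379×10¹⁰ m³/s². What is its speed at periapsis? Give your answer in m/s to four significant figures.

v ≈ 426.3 m/s

r_p = 294.5 + 18.73 = 313.23 km = 3.1323×10⁵ m.
r_a = 294.5 + 1381 = 1675.5 km = 1.6755×10⁶ m.
Semi-major axis a = (r_p + r_a)/2 = 994.37 km = 9.944×10⁵ m.
Vis-viva: v² = μ(2/r − 1/a) = 3.379×10¹⁰ × (6.385×10⁻⁶ − 1.006×10⁻⁶) = 1.818×10⁵ m²/s².
v = 426.3 m/s.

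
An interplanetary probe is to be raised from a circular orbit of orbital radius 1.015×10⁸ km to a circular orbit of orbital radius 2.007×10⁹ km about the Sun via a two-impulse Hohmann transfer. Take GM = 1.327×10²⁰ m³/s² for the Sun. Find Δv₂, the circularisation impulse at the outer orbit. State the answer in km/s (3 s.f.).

r₁ = 1.015×10⁸ km = 1.015×10¹¹ m.
r₂ = 2.007×10⁹ km = 2.007×10¹² m.
Transfer ellipse a_t = (r₁ + r₂)/2 = 1.054×10¹² m.
At r₁: circular v_c1 = √(μ/r₁) = 36160 m/s; transfer-perihelion v_p = √[μ(2/r₁ − 1/a_t)] = 49890 m/s.
At r₂: circular v_c2 = √(μ/r₂) = 8131 m/s; transfer-aphelion v_a = √[μ(2/r₂ − 1/a_t)] = 2523 m/s.
Δv₂ = v_c2 − v_a = 5608 m/s.
= 5.608 km/s.

Δv ≈ 5.61 km/s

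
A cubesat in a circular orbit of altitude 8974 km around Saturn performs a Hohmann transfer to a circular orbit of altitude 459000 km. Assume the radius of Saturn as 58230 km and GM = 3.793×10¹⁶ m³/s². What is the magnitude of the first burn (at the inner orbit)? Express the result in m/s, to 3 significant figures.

Δv ≈ 7850 m/s

r₁ = 58230 + 8974 = 67204 km = 6.7204×10⁷ m.
r₂ = 58230 + 459000 = 517230 km = 5.1723×10⁸ m.
Transfer ellipse a_t = (r₁ + r₂)/2 = 2.922×10⁸ m.
At r₁: circular v_c1 = √(μ/r₁) = 23760 m/s; transfer-perikrone v_p = √[μ(2/r₁ − 1/a_t)] = 31610 m/s.
Δv₁ = v_p − v_c1 = 7850 m/s.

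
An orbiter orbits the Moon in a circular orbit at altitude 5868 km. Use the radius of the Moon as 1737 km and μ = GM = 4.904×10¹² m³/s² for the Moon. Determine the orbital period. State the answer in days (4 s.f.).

r = 1737 + 5868 = 7605.0 km = 7.6050×10⁶ m.
Kepler's third law: T = 2π√(r³/μ) = 2π√((7.605×10⁶)³ / 4.904×10¹²).
r³/μ = 8.969×10⁷ s², so T = 2π × 9.471×10³ = 5.951×10⁴ s.
Converting: 5.951×10⁴ s ÷ 86400 = 0.6887 days.

T ≈ 0.6887 days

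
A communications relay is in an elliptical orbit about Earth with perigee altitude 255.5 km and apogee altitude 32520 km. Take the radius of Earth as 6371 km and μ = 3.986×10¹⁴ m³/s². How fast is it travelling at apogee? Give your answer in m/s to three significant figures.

v ≈ 1730 m/s

r_p = 6371 + 255.5 = 6626.5 km = 6.6265×10⁶ m.
r_a = 6371 + 32520 = 38891 km = 3.8891×10⁷ m.
Semi-major axis a = (r_p + r_a)/2 = 22759 km = 2.276×10⁷ m.
Vis-viva: v² = μ(2/r − 1/a) = 3.986×10¹⁴ × (5.143×10⁻⁸ − 4.394×10⁻⁸) = 2.984×10⁶ m²/s².
v = 1727 m/s.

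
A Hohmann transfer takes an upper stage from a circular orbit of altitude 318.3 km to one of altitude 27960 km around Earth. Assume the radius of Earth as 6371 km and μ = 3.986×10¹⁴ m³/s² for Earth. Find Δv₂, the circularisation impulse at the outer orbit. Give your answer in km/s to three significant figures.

Δv ≈ 1.46 km/s

r₁ = 6371 + 318.3 = 6689.3 km = 6.6893×10⁶ m.
r₂ = 6371 + 27960 = 34331 km = 3.4331×10⁷ m.
Transfer ellipse a_t = (r₁ + r₂)/2 = 2.051×10⁷ m.
At r₁: circular v_c1 = √(μ/r₁) = 7719 m/s; transfer-perigee v_p = √[μ(2/r₁ − 1/a_t)] = 9987 m/s.
At r₂: circular v_c2 = √(μ/r₂) = 3407 m/s; transfer-apogee v_a = √[μ(2/r₂ − 1/a_t)] = 1946 m/s.
Δv₂ = v_c2 − v_a = 1461 m/s.
= 1.461 km/s.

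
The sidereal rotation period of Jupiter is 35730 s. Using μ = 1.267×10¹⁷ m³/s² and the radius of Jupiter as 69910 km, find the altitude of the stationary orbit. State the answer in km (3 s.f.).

h_sync ≈ 90100 km

A synchronous orbit has period T, so by Kepler's third law a = (μT²/4π²)^(1/3).
μT²/4π² = 1.267×10¹⁷ × (3.573×10⁴)² / 39.48 = 4.097×10²⁴ m³.
a = 1.600×10⁸ m = 1.6002×10⁵ km.
Altitude h = a − R = 1.6002×10⁵ − 69910 = 90105 km.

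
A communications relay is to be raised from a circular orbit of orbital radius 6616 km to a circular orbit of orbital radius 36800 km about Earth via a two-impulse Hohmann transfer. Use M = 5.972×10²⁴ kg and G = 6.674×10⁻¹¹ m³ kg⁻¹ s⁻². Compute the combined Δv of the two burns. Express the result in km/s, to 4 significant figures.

Δv_total ≈ 3.818 km/s

μ = GM = 6.674×10⁻¹¹ × 5.972×10²⁴ = 3.986×10¹⁴ m³/s².
r₁ = 6616 km = 6.616×10⁶ m.
r₂ = 36800 km = 3.680×10⁷ m.
Transfer ellipse a_t = (r₁ + r₂)/2 = 2.171×10⁷ m.
At r₁: circular v_c1 = √(μ/r₁) = 7762 m/s; transfer-perigee v_p = √[μ(2/r₁ − 1/a_t)] = 10110 m/s.
Δv₁ = v_p − v_c1 = 2344 m/s.
At r₂: circular v_c2 = √(μ/r₂) = 3291 m/s; transfer-apogee v_a = √[μ(2/r₂ − 1/a_t)] = 1817 m/s.
Δv₂ = v_c2 − v_a = 1474 m/s.
Total Δv = Δv₁ + Δv₂ = 3818 m/s = 3.818 km/s.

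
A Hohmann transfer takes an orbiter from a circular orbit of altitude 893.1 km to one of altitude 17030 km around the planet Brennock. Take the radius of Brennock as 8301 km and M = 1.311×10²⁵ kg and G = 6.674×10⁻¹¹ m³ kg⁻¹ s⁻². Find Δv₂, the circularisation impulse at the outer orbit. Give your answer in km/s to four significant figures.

μ = GM = 6.674×10⁻¹¹ × 1.311×10²⁵ = 8.750×10¹⁴ m³/s².
r₁ = 8301 + 893.1 = 9194.1 km = 9.1941×10⁶ m.
r₂ = 8301 + 17030 = 25331 km = 2.5331×10⁷ m.
Transfer ellipse a_t = (r₁ + r₂)/2 = 1.726×10⁷ m.
At r₁: circular v_c1 = √(μ/r₁) = 9755 m/s; transfer-periapsis v_p = √[μ(2/r₁ − 1/a_t)] = 11820 m/s.
At r₂: circular v_c2 = √(μ/r₂) = 5877 m/s; transfer-apoapsis v_a = √[μ(2/r₂ − 1/a_t)] = 4289 m/s.
Δv₂ = v_c2 − v_a = 1588 m/s.
= 1.588 km/s.

Δv ≈ 1.588 km/s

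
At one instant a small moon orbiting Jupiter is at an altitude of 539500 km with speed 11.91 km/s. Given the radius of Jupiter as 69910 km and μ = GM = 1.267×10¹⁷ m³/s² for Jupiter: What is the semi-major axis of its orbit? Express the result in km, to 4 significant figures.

r = 69910 + 539500 = 6.0941×10⁵ km = 6.094×10⁸ m.
Specific orbital energy ε = v²/2 − μ/r = (11910)²/2 − 1.267×10¹⁷/6.094×10⁸ = -1.370×10⁸ J/kg.
Since ε = −μ/(2a), a = −μ/(2ε) = 4.625×10⁸ m = 4.6247×10⁵ km.

a ≈ 4.625×10⁵ km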